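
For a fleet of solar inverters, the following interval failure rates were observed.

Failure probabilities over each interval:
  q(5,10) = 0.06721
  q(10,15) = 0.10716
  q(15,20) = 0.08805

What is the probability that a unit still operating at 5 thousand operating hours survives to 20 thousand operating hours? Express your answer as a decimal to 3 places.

P(survive 5→20) = (1 − 0.06721) × (1 − 0.10716) × (1 − 0.08805).
= 0.93279 × 0.89284 × 0.91195 = 0.759501.

0.760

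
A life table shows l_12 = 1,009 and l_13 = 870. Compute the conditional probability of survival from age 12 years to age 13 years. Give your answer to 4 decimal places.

0.8622

The conditional survival probability is l_13/l_12 = 870/1,009 = 0.862240.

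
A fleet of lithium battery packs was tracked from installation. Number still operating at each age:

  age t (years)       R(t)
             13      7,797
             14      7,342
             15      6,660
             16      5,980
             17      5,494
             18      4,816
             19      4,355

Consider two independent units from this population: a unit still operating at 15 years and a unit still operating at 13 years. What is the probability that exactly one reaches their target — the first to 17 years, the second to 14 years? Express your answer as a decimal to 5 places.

0.21300

p₁ = R(17)/R(15) = 5,494/6,660 = 0.824925; p₂ = R(14)/R(13) = 7,342/7,797 = 0.941644.
P(exactly one) = p₁(1−p₂) + (1−p₁)p₂ = 0.048139 + 0.164858 = 0.212998.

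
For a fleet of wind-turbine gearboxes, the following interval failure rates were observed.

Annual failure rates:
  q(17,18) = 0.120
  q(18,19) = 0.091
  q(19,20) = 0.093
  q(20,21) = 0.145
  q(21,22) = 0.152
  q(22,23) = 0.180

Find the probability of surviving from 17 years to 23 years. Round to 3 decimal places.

0.431

Survival from 17 to 23 is the product of surviving each interval: (1 − 0.120) × (1 − 0.091) × (1 − 0.093) × (1 − 0.145) × (1 − 0.152) × (1 − 0.180).
= 0.880 × 0.909 × 0.907 × 0.855 × 0.848 × 0.820 = 0.431350.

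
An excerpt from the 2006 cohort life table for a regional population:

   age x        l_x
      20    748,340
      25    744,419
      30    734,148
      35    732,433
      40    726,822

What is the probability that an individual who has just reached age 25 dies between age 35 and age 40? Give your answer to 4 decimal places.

This is the probability of reaching 35 but not 40, conditional on being alive at 25: (l_35 − l_40) / l_25.
= (732,433 − 726,822) / 744,419 = 5,611 / 744,419 = 0.007537.

0.0075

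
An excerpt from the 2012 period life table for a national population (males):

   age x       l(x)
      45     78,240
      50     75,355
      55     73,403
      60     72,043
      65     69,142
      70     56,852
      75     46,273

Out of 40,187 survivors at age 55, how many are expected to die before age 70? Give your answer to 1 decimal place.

The relevant probability is 1 − 56,852/73,403 = 0.225481.
Expected number = 40,187 × 0.225481 = 9061.4.

9061.4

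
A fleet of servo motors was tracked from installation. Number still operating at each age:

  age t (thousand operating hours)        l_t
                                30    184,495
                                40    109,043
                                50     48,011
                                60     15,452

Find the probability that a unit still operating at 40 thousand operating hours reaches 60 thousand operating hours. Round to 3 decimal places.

The conditional survival probability is l_60/l_40 = 15,452/109,043 = 0.141706.

0.142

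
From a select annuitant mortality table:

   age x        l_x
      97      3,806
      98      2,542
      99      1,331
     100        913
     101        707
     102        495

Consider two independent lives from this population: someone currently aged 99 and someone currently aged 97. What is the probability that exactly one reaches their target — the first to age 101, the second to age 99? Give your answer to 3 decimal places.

0.509

p₁ = l_101/l_99 = 707/1,331 = 0.531180; p₂ = l_99/l_97 = 1,331/3,806 = 0.349711.
P(exactly one) = p₁(1−p₂) + (1−p₁)p₂ = 0.345421 + 0.163952 = 0.509372.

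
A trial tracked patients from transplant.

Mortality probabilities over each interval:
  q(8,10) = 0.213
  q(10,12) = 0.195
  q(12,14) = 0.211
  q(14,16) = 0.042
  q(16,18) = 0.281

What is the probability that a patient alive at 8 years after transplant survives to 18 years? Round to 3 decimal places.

0.344

Survival from 8 to 18 is the product of surviving each interval: (1 − 0.213) × (1 − 0.195) × (1 − 0.211) × (1 − 0.042) × (1 − 0.281).
= 0.787 × 0.805 × 0.789 × 0.958 × 0.719 = 0.344304.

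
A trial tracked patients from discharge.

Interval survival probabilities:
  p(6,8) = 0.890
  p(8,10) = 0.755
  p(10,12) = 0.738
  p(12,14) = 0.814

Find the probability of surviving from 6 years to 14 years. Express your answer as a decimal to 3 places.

0.404

Chaining the interval survival probabilities: 0.890 × 0.755 × 0.738 × 0.814.
= 0.403662.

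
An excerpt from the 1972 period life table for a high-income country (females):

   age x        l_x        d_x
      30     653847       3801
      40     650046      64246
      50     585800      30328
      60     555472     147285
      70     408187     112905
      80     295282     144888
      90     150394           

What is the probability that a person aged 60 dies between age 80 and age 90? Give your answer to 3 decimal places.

0.261

We want 20|10q60 = (l_80 − l_90)/l_60.
This is the probability of reaching 80 but not 90, conditional on being alive at 60: (l_80 − l_90) / l_60.
= (295282 − 150394) / 555472 = 144888 / 555472 = 0.260838.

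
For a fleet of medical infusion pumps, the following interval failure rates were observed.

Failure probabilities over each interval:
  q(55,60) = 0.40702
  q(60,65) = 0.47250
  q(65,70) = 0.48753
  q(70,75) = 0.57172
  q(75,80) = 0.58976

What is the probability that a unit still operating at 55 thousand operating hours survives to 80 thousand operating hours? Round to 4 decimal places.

0.0282

Survival from 55 to 80 is the product of surviving each interval: (1 − 0.40702) × (1 − 0.47250) × (1 − 0.48753) × (1 − 0.57172) × (1 − 0.58976).
= 0.59298 × 0.52750 × 0.51247 × 0.42828 × 0.41024 = 0.028164.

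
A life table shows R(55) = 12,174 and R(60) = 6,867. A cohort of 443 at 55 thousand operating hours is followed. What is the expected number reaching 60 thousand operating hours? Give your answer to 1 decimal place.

249.9

The relevant probability is 6,867/12,174 = 0.564071.
Expected number = 443 × 0.564071 = 249.9.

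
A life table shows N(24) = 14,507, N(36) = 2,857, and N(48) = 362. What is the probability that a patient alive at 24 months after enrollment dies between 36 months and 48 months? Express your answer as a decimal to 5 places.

0.17199

This is the probability of reaching 36 but not 48, conditional on being alive at 24: (N(36) − N(48)) / N(24).
= (2,857 − 362) / 14,507 = 2,495 / 14,507 = 0.171986.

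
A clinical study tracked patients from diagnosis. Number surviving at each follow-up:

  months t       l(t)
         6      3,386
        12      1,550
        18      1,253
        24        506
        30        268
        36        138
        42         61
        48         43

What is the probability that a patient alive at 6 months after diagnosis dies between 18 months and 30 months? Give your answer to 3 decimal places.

0.291

This is the probability of reaching 18 but not 30, conditional on being alive at 6: (l(18) − l(30)) / l(6).
= (1,253 − 268) / 3,386 = 985 / 3,386 = 0.290904.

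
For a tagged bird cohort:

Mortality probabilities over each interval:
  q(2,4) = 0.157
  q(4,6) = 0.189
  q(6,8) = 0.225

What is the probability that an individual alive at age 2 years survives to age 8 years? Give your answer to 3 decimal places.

0.530

P(survive 2→8) = (1 − 0.157) × (1 − 0.189) × (1 − 0.225).
= 0.843 × 0.811 × 0.775 = 0.529847.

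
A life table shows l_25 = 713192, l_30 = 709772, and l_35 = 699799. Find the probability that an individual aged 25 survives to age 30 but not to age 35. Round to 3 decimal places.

0.014

We want 5|5q25 = (l_30 − l_35)/l_25.
This is the probability of reaching 30 but not 35, conditional on being alive at 25: (l_30 − l_35) / l_25.
= (709772 − 699799) / 713192 = 9973 / 713192 = 0.013984.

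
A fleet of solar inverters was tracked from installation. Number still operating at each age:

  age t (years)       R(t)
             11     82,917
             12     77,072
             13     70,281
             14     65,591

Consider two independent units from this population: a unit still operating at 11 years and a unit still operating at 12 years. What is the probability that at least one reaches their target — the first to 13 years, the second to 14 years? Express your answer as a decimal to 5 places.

p₁ = R(13)/R(11) = 70,281/82,917 = 0.847607; p₂ = R(14)/R(12) = 65,591/77,072 = 0.851035.
P(at least one) = 1 − (1−p₁)(1−p₂) = 1 − 0.152393 × 0.148965 = 0.977299.

0.97730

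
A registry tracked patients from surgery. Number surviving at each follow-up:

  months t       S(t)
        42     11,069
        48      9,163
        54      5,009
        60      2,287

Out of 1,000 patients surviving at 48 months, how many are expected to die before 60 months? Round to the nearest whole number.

The relevant probability is 1 − 2,287/9,163 = 0.750409.
Expected number = 1,000 × 0.750409 = 750.

750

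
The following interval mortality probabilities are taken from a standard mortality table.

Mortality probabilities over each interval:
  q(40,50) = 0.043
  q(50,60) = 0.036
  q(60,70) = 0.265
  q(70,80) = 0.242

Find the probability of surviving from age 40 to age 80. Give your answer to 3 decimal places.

0.514

P(survive 40→80) = (1 − 0.043) × (1 − 0.036) × (1 − 0.265) × (1 − 0.242).
= 0.957 × 0.964 × 0.735 × 0.758 = 0.513979.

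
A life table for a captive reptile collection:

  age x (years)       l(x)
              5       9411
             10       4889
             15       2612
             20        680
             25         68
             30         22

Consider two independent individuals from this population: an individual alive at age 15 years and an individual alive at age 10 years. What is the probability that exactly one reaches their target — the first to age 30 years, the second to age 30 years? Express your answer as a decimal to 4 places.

p₁ = l(30)/l(15) = 22/2612 = 0.008423; p₂ = l(30)/l(10) = 22/4889 = 0.004500.
P(exactly one) = p₁(1−p₂) + (1−p₁)p₂ = 0.008385 + 0.004462 = 0.012847.

0.0128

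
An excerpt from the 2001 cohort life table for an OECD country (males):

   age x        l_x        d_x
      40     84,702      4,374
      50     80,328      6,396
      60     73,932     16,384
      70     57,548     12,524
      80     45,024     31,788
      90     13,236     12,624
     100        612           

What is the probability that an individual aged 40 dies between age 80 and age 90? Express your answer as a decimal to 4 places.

0.3753

We want 40|10q40 = (l_80 − l_90)/l_40.
This is the probability of reaching 80 but not 90, conditional on being alive at 40: (l_80 − l_90) / l_40.
= (45,024 − 13,236) / 84,702 = 31,788 / 84,702 = 0.375292.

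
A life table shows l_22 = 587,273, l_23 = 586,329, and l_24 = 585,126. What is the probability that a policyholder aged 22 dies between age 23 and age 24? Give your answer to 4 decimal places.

We want 1|1q22 = (l_23 − l_24)/l_22.
This is the probability of reaching 23 but not 24, conditional on being alive at 22: (l_23 − l_24) / l_22.
= (586,329 − 585,126) / 587,273 = 1,203 / 587,273 = 0.002048.

0.0020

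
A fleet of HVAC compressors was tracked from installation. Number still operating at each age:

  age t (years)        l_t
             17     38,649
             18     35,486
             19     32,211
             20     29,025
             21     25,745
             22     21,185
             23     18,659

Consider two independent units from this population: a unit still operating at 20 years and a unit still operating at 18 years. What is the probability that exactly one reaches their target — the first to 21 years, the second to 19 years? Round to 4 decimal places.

p₁ = l_21/l_20 = 25,745/29,025 = 0.886994; p₂ = l_19/l_18 = 32,211/35,486 = 0.907710.
P(exactly one) = p₁(1−p₂) + (1−p₁)p₂ = 0.081861 + 0.102577 = 0.184437.

0.1844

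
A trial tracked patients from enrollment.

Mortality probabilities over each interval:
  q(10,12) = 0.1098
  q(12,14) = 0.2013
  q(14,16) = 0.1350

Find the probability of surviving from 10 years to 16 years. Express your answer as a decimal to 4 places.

Survival from 10 to 16 is the product of surviving each interval: (1 − 0.1098) × (1 − 0.2013) × (1 − 0.1350).
= 0.8902 × 0.7987 × 0.8650 = 0.615017.

0.6150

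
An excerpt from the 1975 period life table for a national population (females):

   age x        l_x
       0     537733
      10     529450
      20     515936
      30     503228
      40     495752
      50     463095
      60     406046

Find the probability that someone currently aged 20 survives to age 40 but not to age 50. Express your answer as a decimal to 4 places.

This is the probability of reaching 40 but not 50, conditional on being alive at 20: (l_40 − l_50) / l_20.
= (495752 − 463095) / 515936 = 32657 / 515936 = 0.063297.

0.0633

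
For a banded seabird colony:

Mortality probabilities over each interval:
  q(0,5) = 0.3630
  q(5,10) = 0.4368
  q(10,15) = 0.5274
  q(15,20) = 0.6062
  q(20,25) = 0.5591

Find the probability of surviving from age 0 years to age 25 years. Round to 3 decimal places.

The overall survival probability is (1 − 0.3630) × (1 − 0.4368) × (1 − 0.5274) × (1 − 0.6062) × (1 − 0.5591).
= 0.6370 × 0.5632 × 0.4726 × 0.3938 × 0.4409 = 0.029438.

0.029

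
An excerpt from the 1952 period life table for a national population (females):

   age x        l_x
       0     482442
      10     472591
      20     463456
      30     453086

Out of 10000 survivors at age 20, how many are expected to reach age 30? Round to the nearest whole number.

9776

The relevant probability is 453086/463456 = 0.977625.
Expected number = 10000 × 0.977625 = 9776.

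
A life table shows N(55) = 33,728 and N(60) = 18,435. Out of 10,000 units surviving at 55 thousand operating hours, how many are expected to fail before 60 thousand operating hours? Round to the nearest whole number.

The relevant probability is 1 − 18,435/33,728 = 0.453421.
Expected number = 10,000 × 0.453421 = 4534.

4534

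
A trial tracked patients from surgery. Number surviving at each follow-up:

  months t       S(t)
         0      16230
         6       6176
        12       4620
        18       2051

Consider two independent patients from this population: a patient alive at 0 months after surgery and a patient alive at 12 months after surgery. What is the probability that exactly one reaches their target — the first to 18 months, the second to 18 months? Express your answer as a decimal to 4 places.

0.4581

p₁ = S(18)/S(0) = 2051/16230 = 0.126371; p₂ = S(18)/S(12) = 2051/4620 = 0.443939.
P(exactly one) = p₁(1−p₂) + (1−p₁)p₂ = 0.070270 + 0.387838 = 0.458108.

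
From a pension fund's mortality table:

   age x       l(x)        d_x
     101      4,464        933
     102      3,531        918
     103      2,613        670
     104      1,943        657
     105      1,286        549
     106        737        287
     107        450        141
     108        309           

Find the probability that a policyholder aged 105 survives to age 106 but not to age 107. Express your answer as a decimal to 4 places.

This is the probability of reaching 106 but not 107, conditional on being alive at 105: (l(106) − l(107)) / l(105).
= (737 − 450) / 1,286 = 287 / 1,286 = 0.223173.

0.2232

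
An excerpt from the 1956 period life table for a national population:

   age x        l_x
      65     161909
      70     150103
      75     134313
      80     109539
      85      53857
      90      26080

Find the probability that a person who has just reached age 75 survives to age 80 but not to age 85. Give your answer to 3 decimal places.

This is the probability of reaching 80 but not 85, conditional on being alive at 75: (l_80 − l_85) / l_75.
= (109539 − 53857) / 134313 = 55682 / 134313 = 0.414569.

0.415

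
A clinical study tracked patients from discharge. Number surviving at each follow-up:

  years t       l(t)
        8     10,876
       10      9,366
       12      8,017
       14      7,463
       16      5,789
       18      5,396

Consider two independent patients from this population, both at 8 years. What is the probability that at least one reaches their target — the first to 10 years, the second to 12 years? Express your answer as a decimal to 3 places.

0.964

p₁ = l(10)/l(8) = 9,366/10,876 = 0.861162; p₂ = l(12)/l(8) = 8,017/10,876 = 0.737128.
P(at least one) = 1 − (1−p₁)(1−p₂) = 1 − 0.138838 × 0.262872 = 0.963503.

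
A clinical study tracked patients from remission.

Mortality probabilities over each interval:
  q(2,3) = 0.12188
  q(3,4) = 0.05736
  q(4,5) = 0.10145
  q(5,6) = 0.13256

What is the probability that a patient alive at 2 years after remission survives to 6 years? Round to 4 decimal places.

0.6452

P(survive 2→6) = (1 − 0.12188) × (1 − 0.05736) × (1 − 0.10145) × (1 − 0.13256).
= 0.87812 × 0.94264 × 0.89855 × 0.86744 = 0.645181.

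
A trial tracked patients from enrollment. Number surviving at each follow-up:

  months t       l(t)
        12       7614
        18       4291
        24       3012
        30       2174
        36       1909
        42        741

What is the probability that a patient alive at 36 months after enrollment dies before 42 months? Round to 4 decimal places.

P(die before 42 | alive at 36) = 1 − l(42)/l(36) = 1 − 741/1909 = (1168)/1909 = 0.611839.

0.6118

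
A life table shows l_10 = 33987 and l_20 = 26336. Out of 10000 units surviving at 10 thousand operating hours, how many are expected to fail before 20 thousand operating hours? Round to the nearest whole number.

The relevant probability is 1 − 26336/33987 = 0.225115.
Expected number = 10000 × 0.225115 = 2251.

2251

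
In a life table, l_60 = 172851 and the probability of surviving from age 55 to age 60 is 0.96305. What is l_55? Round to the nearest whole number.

l_55 = l_60 / p = 172851 / 0.96305 = 179483.

179483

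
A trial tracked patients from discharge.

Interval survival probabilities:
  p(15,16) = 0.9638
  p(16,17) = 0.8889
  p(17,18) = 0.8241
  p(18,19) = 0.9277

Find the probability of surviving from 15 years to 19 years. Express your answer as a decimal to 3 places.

Survival from 15 to 19 is the product of surviving each interval: 0.9638 × 0.8889 × 0.8241 × 0.9277.
= 0.654979.

0.655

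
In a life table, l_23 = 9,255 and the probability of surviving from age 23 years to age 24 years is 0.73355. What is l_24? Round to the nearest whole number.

6789

l_24 = l_23 × p = 9,255 × 0.73355 = 6789.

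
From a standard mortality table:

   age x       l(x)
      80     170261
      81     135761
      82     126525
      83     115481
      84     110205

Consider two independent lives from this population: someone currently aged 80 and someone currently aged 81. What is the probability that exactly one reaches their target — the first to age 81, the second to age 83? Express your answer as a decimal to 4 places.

p₁ = l(81)/l(80) = 135761/170261 = 0.797370; p₂ = l(83)/l(81) = 115481/135761 = 0.850620.
P(exactly one) = p₁(1−p₂) + (1−p₁)p₂ = 0.119111 + 0.172361 = 0.291472.

0.2915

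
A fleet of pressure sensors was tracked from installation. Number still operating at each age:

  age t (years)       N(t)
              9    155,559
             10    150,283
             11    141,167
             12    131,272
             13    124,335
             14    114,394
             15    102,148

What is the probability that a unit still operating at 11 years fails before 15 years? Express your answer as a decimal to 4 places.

0.2764

P(fail before 15 | operational at 11) = 1 − N(15)/N(11) = 1 − 102,148/141,167 = (39,019)/141,167 = 0.276403.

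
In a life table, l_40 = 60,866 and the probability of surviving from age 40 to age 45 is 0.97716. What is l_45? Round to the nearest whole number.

l_45 = l_40 × p = 60,866 × 0.97716 = 59476.

59476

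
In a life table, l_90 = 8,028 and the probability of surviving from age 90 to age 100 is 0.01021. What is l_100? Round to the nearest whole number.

82

l_100 = l_90 × p = 8,028 × 0.01021 = 82.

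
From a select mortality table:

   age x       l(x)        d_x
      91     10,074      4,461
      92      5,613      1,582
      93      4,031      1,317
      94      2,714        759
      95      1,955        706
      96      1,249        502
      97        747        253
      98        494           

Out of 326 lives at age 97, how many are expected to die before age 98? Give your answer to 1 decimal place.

The relevant probability is 1 − 494/747 = 0.338688.
Expected number = 326 × 0.338688 = 110.4.

110.4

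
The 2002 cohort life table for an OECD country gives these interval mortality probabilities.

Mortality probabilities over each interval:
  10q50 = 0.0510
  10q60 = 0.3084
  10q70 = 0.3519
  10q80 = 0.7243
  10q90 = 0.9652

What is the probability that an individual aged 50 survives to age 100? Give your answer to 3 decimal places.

0.004

Survival from 50 to 100 is the product of surviving each interval: (1 − 0.0510) × (1 − 0.3084) × (1 − 0.3519) × (1 − 0.7243) × (1 − 0.9652).
= 0.9490 × 0.6916 × 0.6481 × 0.2757 × 0.0348 = 0.004081.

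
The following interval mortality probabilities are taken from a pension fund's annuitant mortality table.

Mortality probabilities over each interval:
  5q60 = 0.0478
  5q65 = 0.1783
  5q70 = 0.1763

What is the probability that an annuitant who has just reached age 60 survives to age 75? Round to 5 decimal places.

0.64448

The overall survival probability is (1 − 0.0478) × (1 − 0.1783) × (1 − 0.1763).
= 0.9522 × 0.8217 × 0.8237 = 0.644482.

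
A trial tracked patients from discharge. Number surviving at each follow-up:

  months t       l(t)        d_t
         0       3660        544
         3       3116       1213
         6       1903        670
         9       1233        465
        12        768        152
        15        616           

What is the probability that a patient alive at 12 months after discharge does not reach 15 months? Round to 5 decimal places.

P(die before 15 | alive at 12) = 1 − l(15)/l(12) = 1 − 616/768 = (152)/768 = 0.197917.

0.19792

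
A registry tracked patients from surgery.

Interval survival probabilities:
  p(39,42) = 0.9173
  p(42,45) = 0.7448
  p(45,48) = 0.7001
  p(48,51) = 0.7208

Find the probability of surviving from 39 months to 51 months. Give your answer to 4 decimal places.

Survival from 39 to 51 is the product of surviving each interval: 0.9173 × 0.7448 × 0.7001 × 0.7208.
= 0.344767.

0.3448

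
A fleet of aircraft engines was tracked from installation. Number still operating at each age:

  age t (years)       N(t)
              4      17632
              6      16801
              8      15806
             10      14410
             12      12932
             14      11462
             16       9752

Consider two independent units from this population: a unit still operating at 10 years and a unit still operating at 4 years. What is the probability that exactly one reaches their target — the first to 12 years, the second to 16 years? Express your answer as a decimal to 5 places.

p₁ = N(12)/N(10) = 12932/14410 = 0.897432; p₂ = N(16)/N(4) = 9752/17632 = 0.553085.
P(exactly one) = p₁(1−p₂) + (1−p₁)p₂ = 0.401076 + 0.056729 = 0.457805.

0.45780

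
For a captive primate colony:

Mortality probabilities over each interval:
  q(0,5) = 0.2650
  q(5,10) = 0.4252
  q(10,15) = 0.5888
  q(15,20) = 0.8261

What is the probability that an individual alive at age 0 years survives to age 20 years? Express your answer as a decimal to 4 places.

P(survive 0→20) = (1 − 0.2650) × (1 − 0.4252) × (1 − 0.5888) × (1 − 0.8261).
= 0.7350 × 0.5748 × 0.4112 × 0.1739 = 0.030210.

0.0302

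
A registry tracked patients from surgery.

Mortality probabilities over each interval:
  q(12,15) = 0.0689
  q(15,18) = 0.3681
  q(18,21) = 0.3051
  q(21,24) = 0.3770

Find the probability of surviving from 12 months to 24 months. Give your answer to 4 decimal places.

P(survive 12→24) = (1 − 0.0689) × (1 − 0.3681) × (1 − 0.3051) × (1 − 0.3770).
= 0.9311 × 0.6319 × 0.6949 × 0.6230 = 0.254715.

0.2547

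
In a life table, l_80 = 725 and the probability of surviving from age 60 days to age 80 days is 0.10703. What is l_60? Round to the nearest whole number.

l_60 = l_80 / p = 725 / 0.10703 = 6774.

6774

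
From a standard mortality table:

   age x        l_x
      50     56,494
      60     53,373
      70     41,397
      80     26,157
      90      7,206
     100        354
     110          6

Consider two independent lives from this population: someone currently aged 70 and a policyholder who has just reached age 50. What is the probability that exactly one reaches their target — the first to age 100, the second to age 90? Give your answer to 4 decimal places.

p₁ = l_100/l_70 = 354/41,397 = 0.008551; p₂ = l_90/l_50 = 7,206/56,494 = 0.127553.
P(exactly one) = p₁(1−p₂) + (1−p₁)p₂ = 0.007460 + 0.126462 = 0.133923.

0.1339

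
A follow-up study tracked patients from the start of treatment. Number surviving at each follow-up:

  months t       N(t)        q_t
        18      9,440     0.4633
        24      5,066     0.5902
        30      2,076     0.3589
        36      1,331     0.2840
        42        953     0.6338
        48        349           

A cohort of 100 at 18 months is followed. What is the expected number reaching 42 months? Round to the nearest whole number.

The relevant probability is 953/9,440 = 0.100953.
Expected number = 100 × 0.100953 = 10.

10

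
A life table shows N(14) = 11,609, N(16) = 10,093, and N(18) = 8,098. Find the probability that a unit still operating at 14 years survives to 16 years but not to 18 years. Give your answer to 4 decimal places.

0.1718

This is the probability of reaching 16 but not 18, conditional on being operational at 14: (N(16) − N(18)) / N(14).
= (10,093 − 8,098) / 11,609 = 1,995 / 11,609 = 0.171849.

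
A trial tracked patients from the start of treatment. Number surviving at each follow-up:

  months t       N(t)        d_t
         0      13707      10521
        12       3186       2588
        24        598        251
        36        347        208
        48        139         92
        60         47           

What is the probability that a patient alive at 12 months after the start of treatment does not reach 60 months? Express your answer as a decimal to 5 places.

0.98525

P(die before 60 | alive at 12) = 1 − N(60)/N(12) = 1 − 47/3186 = (3139)/3186 = 0.985248.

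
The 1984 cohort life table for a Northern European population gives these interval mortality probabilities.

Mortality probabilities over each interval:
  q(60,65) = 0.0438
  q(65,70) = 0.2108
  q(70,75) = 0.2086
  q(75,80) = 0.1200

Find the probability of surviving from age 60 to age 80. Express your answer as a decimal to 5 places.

Survival from 60 to 80 is the product of surviving each interval: (1 − 0.0438) × (1 − 0.2108) × (1 − 0.2086) × (1 − 0.1200).
= 0.9562 × 0.7892 × 0.7914 × 0.8800 = 0.525551.

0.52555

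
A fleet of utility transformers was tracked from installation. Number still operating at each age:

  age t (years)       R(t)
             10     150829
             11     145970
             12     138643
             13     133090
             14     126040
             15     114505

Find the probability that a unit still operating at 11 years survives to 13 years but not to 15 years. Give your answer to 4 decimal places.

0.1273

This is the probability of reaching 13 but not 15, conditional on being operational at 11: (R(13) − R(15)) / R(11).
= (133090 − 114505) / 145970 = 18585 / 145970 = 0.127321.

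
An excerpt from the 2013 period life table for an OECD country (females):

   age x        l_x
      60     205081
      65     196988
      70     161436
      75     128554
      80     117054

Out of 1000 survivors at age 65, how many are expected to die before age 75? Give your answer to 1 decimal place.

The relevant probability is 1 − 128554/196988 = 0.347402.
Expected number = 1000 × 0.347402 = 347.4.

347.4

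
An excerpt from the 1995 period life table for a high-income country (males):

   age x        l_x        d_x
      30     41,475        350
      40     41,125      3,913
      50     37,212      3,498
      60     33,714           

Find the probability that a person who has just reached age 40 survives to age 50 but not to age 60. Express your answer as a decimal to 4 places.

0.0851

We want 10|10q40 = (l_50 − l_60)/l_40.
This is the probability of reaching 50 but not 60, conditional on being alive at 40: (l_50 − l_60) / l_40.
= (37,212 − 33,714) / 41,125 = 3,498 / 41,125 = 0.085058.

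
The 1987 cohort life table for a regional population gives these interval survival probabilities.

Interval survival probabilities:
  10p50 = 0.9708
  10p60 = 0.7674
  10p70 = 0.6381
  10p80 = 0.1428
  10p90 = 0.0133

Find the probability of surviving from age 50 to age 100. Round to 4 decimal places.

0.0009

Survival from 50 to 100 is the product of surviving each interval: 0.9708 × 0.7674 × 0.6381 × 0.1428 × 0.0133.
= 0.000903.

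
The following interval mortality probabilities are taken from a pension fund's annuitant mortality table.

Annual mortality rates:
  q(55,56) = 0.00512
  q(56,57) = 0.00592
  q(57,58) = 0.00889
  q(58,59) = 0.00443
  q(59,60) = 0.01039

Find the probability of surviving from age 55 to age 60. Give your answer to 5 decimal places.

Survival from 55 to 60 is the product of surviving each interval: (1 − 0.00512) × (1 − 0.00592) × (1 − 0.00889) × (1 − 0.00443) × (1 − 0.01039).
= 0.99488 × 0.99408 × 0.99111 × 0.99557 × 0.98961 = 0.965717.

0.96572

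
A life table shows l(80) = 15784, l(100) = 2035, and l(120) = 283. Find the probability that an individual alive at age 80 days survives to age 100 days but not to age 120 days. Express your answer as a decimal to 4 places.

This is the probability of reaching 100 but not 120, conditional on being alive at 80: (l(100) − l(120)) / l(80).
= (2035 − 283) / 15784 = 1752 / 15784 = 0.110998.

0.1110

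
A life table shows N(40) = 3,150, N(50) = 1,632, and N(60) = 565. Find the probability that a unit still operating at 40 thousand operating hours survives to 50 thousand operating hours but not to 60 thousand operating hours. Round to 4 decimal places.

This is the probability of reaching 50 but not 60, conditional on being operational at 40: (N(50) − N(60)) / N(40).
= (1,632 − 565) / 3,150 = 1,067 / 3,150 = 0.338730.

0.3387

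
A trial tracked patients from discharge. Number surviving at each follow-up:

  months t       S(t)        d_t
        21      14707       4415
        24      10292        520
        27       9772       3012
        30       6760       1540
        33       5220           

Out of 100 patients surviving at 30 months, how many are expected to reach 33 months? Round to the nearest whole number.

77

The relevant probability is 5220/6760 = 0.772189.
Expected number = 100 × 0.772189 = 77.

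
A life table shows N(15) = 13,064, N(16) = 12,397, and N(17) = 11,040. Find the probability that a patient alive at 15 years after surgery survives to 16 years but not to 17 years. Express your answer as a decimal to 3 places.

0.104

This is the probability of reaching 16 but not 17, conditional on being alive at 15: (N(16) − N(17)) / N(15).
= (12,397 − 11,040) / 13,064 = 1,357 / 13,064 = 0.103873.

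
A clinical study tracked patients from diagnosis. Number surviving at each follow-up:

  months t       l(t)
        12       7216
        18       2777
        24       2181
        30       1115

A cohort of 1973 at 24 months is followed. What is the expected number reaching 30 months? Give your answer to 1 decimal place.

1008.7

The relevant probability is 1115/2181 = 0.511233.
Expected number = 1973 × 0.511233 = 1008.7.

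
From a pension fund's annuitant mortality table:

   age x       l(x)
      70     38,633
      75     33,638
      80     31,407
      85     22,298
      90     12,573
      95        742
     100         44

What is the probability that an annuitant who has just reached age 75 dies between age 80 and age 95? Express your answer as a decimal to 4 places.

0.9116

This is the probability of reaching 80 but not 95, conditional on being alive at 75: (l(80) − l(95)) / l(75).
= (31,407 − 742) / 33,638 = 30,665 / 33,638 = 0.911618.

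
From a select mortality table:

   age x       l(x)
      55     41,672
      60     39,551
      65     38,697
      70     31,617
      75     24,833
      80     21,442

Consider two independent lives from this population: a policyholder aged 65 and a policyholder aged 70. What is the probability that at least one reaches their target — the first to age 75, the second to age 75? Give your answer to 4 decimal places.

p₁ = l(75)/l(65) = 24,833/38,697 = 0.641729; p₂ = l(75)/l(70) = 24,833/31,617 = 0.785432.
P(at least one) = 1 − (1−p₁)(1−p₂) = 1 − 0.358271 × 0.214568 = 0.923127.

0.9231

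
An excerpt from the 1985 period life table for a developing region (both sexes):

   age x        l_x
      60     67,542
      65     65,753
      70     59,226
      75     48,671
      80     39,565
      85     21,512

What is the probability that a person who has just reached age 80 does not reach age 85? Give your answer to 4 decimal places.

P(die before 85 | alive at 80) = 1 − l_85/l_80 = 1 − 21,512/39,565 = (18,053)/39,565 = 0.456287.

0.4563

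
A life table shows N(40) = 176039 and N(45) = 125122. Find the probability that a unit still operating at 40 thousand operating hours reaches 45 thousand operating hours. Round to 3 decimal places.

The conditional survival probability is N(45)/N(40) = 125122/176039 = 0.710763.

0.711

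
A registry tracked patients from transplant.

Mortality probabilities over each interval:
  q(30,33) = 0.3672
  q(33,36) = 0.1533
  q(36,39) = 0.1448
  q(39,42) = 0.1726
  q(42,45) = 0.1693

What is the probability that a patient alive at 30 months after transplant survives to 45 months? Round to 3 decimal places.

0.315

Chaining the interval survival probabilities: (1 − 0.3672) × (1 − 0.1533) × (1 − 0.1448) × (1 − 0.1726) × (1 − 0.1693).
= 0.6328 × 0.8467 × 0.8552 × 0.8274 × 0.8307 = 0.314937.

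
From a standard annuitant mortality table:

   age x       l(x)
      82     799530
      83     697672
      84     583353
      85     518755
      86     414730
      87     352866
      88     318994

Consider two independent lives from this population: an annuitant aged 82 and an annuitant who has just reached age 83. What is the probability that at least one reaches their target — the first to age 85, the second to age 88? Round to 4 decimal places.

0.8094

p₁ = l(85)/l(82) = 518755/799530 = 0.648825; p₂ = l(88)/l(83) = 318994/697672 = 0.457226.
P(at least one) = 1 − (1−p₁)(1−p₂) = 1 − 0.351175 × 0.542774 = 0.809391.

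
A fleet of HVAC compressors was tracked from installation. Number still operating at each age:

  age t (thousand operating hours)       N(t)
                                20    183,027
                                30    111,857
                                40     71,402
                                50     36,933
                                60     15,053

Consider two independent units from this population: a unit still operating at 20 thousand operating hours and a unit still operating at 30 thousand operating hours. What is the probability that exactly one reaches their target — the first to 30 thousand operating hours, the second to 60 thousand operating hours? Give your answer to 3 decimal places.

0.581

p₁ = N(30)/N(20) = 111,857/183,027 = 0.611150; p₂ = N(60)/N(30) = 15,053/111,857 = 0.134574.
P(exactly one) = p₁(1−p₂) + (1−p₁)p₂ = 0.528905 + 0.052329 = 0.581234.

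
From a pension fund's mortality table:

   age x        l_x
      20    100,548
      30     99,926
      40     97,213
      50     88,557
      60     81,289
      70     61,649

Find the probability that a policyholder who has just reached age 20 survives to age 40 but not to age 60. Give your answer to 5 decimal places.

0.15837

This is the probability of reaching 40 but not 60, conditional on being alive at 20: (l_40 − l_60) / l_20.
= (97,213 − 81,289) / 100,548 = 15,924 / 100,548 = 0.158372.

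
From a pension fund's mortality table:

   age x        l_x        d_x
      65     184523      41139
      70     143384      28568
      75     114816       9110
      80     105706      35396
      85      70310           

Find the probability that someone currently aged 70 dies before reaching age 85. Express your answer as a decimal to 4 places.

P(die before 85 | alive at 70) = 1 − l_85/l_70 = 1 − 70310/143384 = (73074)/143384 = 0.509638.

0.5096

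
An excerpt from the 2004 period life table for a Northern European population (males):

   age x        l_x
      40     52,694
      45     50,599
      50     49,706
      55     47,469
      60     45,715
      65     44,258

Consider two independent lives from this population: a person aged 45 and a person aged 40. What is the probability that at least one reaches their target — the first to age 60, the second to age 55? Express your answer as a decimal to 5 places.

0.99043

p₁ = l_60/l_45 = 45,715/50,599 = 0.903476; p₂ = l_55/l_40 = 47,469/52,694 = 0.900843.
P(at least one) = 1 − (1−p₁)(1−p₂) = 1 − 0.096524 × 0.099157 = 0.990429.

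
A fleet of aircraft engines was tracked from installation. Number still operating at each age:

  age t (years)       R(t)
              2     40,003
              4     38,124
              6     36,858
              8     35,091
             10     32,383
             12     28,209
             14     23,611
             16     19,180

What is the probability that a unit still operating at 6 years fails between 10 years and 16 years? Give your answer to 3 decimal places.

0.358

This is the probability of reaching 10 but not 16, conditional on being operational at 6: (R(10) − R(16)) / R(6).
= (32,383 − 19,180) / 36,858 = 13,203 / 36,858 = 0.358213.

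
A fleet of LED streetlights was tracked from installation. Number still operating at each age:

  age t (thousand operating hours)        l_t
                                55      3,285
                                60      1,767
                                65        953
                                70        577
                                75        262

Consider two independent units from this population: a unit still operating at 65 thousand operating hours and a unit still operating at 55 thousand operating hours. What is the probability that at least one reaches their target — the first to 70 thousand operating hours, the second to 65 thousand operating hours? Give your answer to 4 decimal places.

p₁ = l_70/l_65 = 577/953 = 0.605456; p₂ = l_65/l_55 = 953/3,285 = 0.290107.
P(at least one) = 1 − (1−p₁)(1−p₂) = 1 − 0.394544 × 0.709893 = 0.719916.

0.7199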